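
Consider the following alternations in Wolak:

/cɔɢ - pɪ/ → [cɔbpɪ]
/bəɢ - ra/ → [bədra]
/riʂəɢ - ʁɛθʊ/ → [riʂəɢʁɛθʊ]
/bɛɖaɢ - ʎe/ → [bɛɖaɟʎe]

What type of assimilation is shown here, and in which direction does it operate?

Underlying /ɢ/ is realised as [b] next to /p/; /p/ itself does not change.
The change uvular → bilabial matches the place of the following /p/, identifying this as place assimilation.
Manner and voice are unchanged, so the assimilation is partial, not total.
The other alternating forms pattern the same way: /ɢ/ → [d] before /r/ (uvular → alveolar, matching alveolar); /ɢ/ → [ɟ] before /ʎ/ (uvular → palatal, matching palatal) — only place changes, and always toward the following segment.
No alternation appears in [riʂəɢʁɛθʊ]: there the adjacent consonants already agree in place (/ɢ/ and /ʁ/ are both uvular), so this form is consistent with the same rule.
The trigger is the following segment, so the direction is regressive (anticipatory).

regressive place assimilation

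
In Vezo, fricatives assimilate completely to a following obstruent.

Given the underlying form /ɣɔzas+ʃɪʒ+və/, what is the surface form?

[ɣɔzaʃʃɪvvə]

/s/ is the segment targeted by the rule; it sits immediately before /ʃ/, so it assimilates completely and surfaces as [ʃ].
The same rule applies at the second boundary: /ʒ/ → [v] next to /v/.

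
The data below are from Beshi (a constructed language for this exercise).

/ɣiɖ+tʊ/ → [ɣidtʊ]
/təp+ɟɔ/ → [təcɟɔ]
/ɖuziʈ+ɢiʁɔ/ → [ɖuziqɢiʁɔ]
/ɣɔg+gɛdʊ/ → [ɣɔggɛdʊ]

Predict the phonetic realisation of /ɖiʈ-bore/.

[ɖipbore]

The data show regressive place assimilation: /ɖ/ → [d] before /t/; /p/ → [c] before /ɟ/; /ʈ/ → [q] before /ɢ/. In each pair only place changes, matching the following consonant, while manner and voice stay constant.
Nothing changes in [ɣɔggɛdʊ]: there the adjacent consonants already agree in place (/g/ and /g/ are both velar), so this form is consistent with the same rule.
The rule targets /ʈ/ (voiceless retroflex stop), which sits before the trigger /b/ (bilabial).
Changing only its place to bilabial gives [p] — the voiceless bilabial stop.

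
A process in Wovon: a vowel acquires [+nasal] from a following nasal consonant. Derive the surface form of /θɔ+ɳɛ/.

[θɔ̃ɳɛ]

The vowel /ɔ/ is adjacent to the following nasal /ɳ/, so it acquires [+nasal] and surfaces as [ɔ̃].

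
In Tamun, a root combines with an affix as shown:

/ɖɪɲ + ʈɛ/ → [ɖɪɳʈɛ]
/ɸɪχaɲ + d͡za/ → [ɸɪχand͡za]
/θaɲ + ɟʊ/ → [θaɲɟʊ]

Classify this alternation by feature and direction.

Comparing underlying and surface forms, /ɲ/ → [ɳ] is the alternation; the neighbouring /ʈ/ is constant.
/ɲ/ is palatal while /ʈ/ is retroflex; the output [ɳ] is retroflex, matching the trigger — so the feature that spreads is place.
Manner and voice are unchanged, so the assimilation is partial, not total.
The same holds elsewhere in the data: /ɲ/ → [n] before /d͡z/ (palatal → alveolar, matching alveolar) — only place changes, and always toward the following segment.
Nothing changes in [θaɲɟʊ]: there the adjacent consonants already agree in place (/ɲ/ and /ɟ/ are both palatal), so this form is consistent with the same rule.
Since the segment that changes precedes the conditioning segment, the assimilation is regressive.

regressive place assimilation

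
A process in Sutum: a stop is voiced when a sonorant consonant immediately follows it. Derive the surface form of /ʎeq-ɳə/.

The rule targets /q/ (voiceless uvular stop), which sits before the trigger /ɳ/ (voiced).
The voiced uvular stop is [ɢ], so /q/ → [ɢ].

[ʎeɢɳə]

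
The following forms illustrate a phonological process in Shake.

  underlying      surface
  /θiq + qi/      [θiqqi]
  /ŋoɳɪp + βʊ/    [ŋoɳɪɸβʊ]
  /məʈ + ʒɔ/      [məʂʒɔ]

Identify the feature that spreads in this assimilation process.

The segment that alternates is /p/, which surfaces as [ɸ] when adjacent to /β/.
The change stop → fricative matches the manner of the following /β/, identifying this as manner assimilation.
The other alternating form patterns the same way: /ʈ/ → [ʂ] before /ʒ/ (stop → fricative, matching a fricative) — only manner changes, and always toward the following segment.
No alternation appears in [θiqqi]: there the adjacent consonants already agree in manner (/q/ and /q/ are both stops), so this form is consistent with the same rule.

manner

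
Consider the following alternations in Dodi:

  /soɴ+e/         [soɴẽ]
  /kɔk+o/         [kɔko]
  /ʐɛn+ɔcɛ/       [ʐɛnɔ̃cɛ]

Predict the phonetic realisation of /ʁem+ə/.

The data show progressive nasality assimilation (vowel nasalisation): /e/ → [ẽ] after /ɴ/; /ɔ/ → [ɔ̃] after /n/ — a vowel is nasalised by an immediately preceding nasal consonant.
No change occurs in [kɔko] because the vowel at the boundary is adjacent to an oral consonant, not a nasal (/o/ next to /k/).
The vowel /ə/ is adjacent to the preceding nasal /m/, so it acquires [+nasal] and surfaces as [ə̃].

[ʁemə̃]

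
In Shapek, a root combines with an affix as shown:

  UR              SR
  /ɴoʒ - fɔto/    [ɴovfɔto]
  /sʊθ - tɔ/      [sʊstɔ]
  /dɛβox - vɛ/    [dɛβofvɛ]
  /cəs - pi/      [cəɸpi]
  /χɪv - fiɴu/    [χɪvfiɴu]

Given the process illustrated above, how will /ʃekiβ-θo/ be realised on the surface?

[ʃekiðθo]

The data show regressive place assimilation: /ʒ/ → [v] before /f/; /θ/ → [s] before /t/; /x/ → [f] before /v/; /s/ → [ɸ] before /p/. In each pair only place changes, matching the following consonant, while manner and voice stay constant.
No alternation appears in [χɪvfiɴu]: there the adjacent consonants already agree in place (/v/ and /f/ are both labiodental), so this form is consistent with the same rule.
/β/ is a voiced bilabial fricative. The following trigger /θ/ is dental, so /β/ must become dental as well.
Changing only its place to dental gives [ð] — the voiced dental fricative.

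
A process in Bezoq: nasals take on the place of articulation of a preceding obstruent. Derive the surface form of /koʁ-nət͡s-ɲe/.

/n/ is a voiced alveolar nasal. The preceding trigger /ʁ/ is uvular, so /n/ must become uvular as well.
A voiced uvular nasal is [ɴ], so the surface segment is [ɴ].
At the second juncture, /ɲ/ likewise becomes [n] adjacent to /t͡s/.

[koʁɴət͡sne]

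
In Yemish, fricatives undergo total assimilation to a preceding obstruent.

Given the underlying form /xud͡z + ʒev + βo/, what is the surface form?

[xud͡zd͡zevvo]

/ʒ/ is the segment targeted by the rule; it sits immediately after /d͡z/, so it assimilates completely and surfaces as [d͡z].
At the second juncture, /β/ likewise becomes [v] adjacent to /v/.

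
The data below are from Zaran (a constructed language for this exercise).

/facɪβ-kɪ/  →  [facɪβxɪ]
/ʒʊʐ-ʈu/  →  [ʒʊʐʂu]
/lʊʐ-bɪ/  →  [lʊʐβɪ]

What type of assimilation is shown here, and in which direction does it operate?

Underlying /k/ is realised as [x] next to /β/; /β/ itself does not change.
/k/ is a stop while /β/ is a fricative; the output [x] is a fricative, matching the trigger — so the feature that spreads is manner.
Place and voice are unchanged, so the assimilation is partial, not total.
The same holds elsewhere in the data: /ʈ/ → [ʂ] after /ʐ/ (stop → fricative, matching a fricative); /b/ → [β] after /ʐ/ (stop → fricative, matching a fricative) — only manner changes, and always toward the preceding segment.
The trigger is the preceding segment, so the direction is progressive (perseverative).

progressive manner assimilation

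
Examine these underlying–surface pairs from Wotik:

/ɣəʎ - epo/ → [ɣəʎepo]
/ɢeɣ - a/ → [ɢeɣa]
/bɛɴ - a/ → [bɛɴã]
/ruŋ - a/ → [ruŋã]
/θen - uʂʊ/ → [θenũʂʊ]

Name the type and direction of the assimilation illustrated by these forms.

The vowel /a/ surfaces as nasalised [ã] next to the preceding nasal /ɴ/ — it has acquired the [+nasal] feature of its neighbour.
Likewise in the remaining data: /a/ → [ã] after /ŋ/; /u/ → [ũ] after /n/ — each time a vowel is nasalised next to a preceding nasal.
No change occurs in [ɣəʎepo], [ɢeɣa] because the vowel at the boundary is adjacent to an oral consonant, not a nasal (/e/ next to /ʎ/; /a/ next to /ɣ/).
Because the conditioning nasal is to the left of the vowel that changes, the process is progressive (perseverative).

progressive nasality assimilation (vowel nasalisation)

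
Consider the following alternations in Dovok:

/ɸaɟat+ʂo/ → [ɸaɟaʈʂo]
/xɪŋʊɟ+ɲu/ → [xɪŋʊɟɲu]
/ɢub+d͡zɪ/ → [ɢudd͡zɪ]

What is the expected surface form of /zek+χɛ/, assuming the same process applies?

The data show regressive place assimilation: /t/ → [ʈ] before /ʂ/; /b/ → [d] before /d͡z/. In each pair only place changes, matching the following consonant, while manner and voice stay constant.
Nothing changes in [xɪŋʊɟɲu]: there the adjacent consonants already agree in place (/ɟ/ and /ɲ/ are both palatal), so this form is consistent with the same rule.
The rule targets /k/ (voiceless velar stop), which sits before the trigger /χ/ (uvular).
Changing only its place to uvular gives [q] — the voiceless uvular stop.

[zeqχɛ]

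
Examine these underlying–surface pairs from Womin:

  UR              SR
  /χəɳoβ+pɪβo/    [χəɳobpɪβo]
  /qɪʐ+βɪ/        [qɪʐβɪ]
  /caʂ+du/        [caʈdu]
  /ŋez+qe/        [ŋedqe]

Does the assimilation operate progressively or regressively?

The segment that alternates is /β/, which surfaces as [b] when adjacent to /p/.
/β/ is a fricative while /p/ is a stop; the output [b] is a stop, matching the trigger — so the feature that spreads is manner.
The same holds elsewhere in the data: /ʂ/ → [ʈ] before /d/ (fricative → stop, matching a stop); /z/ → [d] before /q/ (fricative → stop, matching a stop) — only manner changes, and always toward the following segment.
Nothing changes in [qɪʐβɪ]: there the adjacent consonants already agree in manner (/ʐ/ and /β/ are both fricatives), so this form is consistent with the same rule.
The trigger is the following segment, so the direction is regressive (anticipatory).

regressive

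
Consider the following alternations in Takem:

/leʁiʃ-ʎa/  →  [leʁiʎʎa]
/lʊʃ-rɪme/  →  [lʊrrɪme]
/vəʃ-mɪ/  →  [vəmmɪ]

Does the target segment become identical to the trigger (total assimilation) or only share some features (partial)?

The segment that alternates is /ʃ/, which surfaces as [ʎ] when adjacent to /ʎ/.
The output [ʎ] is identical to the trigger /ʎ/ — every feature (place, manner, voicing) has been copied — so this is total assimilation.
The remaining alternations confirm this: /ʃ/ → [r] before /r/; /ʃ/ → [m] before /m/ — in each case the output is a copy of the following consonant.

total assimilation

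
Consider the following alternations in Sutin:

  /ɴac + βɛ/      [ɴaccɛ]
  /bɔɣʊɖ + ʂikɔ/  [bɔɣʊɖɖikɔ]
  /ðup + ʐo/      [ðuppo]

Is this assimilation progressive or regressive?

progressive

Underlying /β/ is realised as [c] next to /c/; /c/ itself does not change.
The output [c] is identical to the trigger /c/ — every feature (place, manner, voicing) has been copied — so this is total assimilation.
The remaining alternations confirm this: /ʂ/ → [ɖ] after /ɖ/; /ʐ/ → [p] after /p/ — in each case the output is a copy of the preceding consonant.
Since the segment that changes follows the conditioning segment, the assimilation is progressive.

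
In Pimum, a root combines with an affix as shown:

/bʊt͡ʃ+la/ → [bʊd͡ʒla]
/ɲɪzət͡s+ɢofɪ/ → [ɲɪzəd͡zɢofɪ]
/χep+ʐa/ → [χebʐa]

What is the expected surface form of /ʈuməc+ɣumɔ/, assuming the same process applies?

[ʈuməɟɣumɔ]

The data show regressive voicing assimilation: /t͡ʃ/ → [d͡ʒ] before /l/; /t͡s/ → [d͡z] before /ɢ/; /p/ → [b] before /ʐ/. In each pair only voicing changes, matching the following consonant, while place and manner stay constant.
/c/ is a voiceless palatal stop. The following trigger /ɣ/ is voiced, so /c/ must become voiced as well.
The voiced palatal stop is [ɟ], so /c/ → [ɟ].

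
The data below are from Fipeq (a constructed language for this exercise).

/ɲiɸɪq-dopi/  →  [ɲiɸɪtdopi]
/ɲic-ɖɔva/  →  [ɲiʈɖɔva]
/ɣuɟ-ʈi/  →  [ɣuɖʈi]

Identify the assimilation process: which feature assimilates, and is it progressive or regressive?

regressive place assimilation

Underlying /q/ is realised as [t] next to /d/; /d/ itself does not change.
The change uvular → alveolar matches the place of the following /d/, identifying this as place assimilation.
Manner and voice are unchanged, so the assimilation is partial, not total.
The same holds elsewhere in the data: /c/ → [ʈ] before /ɖ/ (palatal → retroflex, matching retroflex); /ɟ/ → [ɖ] before /ʈ/ (palatal → retroflex, matching retroflex) — only place changes, and always toward the following segment.
The trigger is the following segment, so the direction is regressive (anticipatory).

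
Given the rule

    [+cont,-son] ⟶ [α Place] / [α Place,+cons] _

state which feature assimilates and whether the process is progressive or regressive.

progressive place assimilation

The shared variable α links the value of the place features (abbreviated [Place]) on the target to the same value on the neighbouring segment, so place is the feature that assimilates.
Since the environment is written before the underscore, the trigger precedes the target; the direction is progressive.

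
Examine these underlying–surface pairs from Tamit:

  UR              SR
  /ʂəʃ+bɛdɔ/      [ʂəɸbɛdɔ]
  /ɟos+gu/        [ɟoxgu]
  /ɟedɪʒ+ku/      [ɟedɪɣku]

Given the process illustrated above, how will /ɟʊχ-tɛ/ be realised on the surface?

[ɟʊstɛ]

The data show regressive place assimilation: /ʃ/ → [ɸ] before /b/; /s/ → [x] before /g/; /ʒ/ → [ɣ] before /k/. In each pair only place changes, matching the following consonant, while manner and voice stay constant.
/χ/ is a voiceless uvular fricative. The following trigger /t/ is alveolar, so /χ/ must become alveolar as well.
A voiceless alveolar fricative is [s], so the surface segment is [s].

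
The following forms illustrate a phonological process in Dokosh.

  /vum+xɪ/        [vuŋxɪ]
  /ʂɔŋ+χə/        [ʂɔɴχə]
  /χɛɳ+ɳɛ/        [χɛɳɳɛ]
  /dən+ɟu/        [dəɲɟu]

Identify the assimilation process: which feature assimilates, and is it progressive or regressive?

regressive place assimilation

Underlying /m/ is realised as [ŋ] next to /x/; /x/ itself does not change.
/m/ is bilabial while /x/ is velar; the output [ŋ] is velar, matching the trigger — so the feature that spreads is place.
Manner and voice are unchanged, so the assimilation is partial, not total.
The same holds elsewhere in the data: /ŋ/ → [ɴ] before /χ/ (velar → uvular, matching uvular); /n/ → [ɲ] before /ɟ/ (alveolar → palatal, matching palatal) — only place changes, and always toward the following segment.
Nothing changes in [χɛɳɳɛ]: there the adjacent consonants already agree in place (/ɳ/ and /ɳ/ are both retroflex), so this form is consistent with the same rule.
The trigger is the following segment, so the direction is regressive (anticipatory).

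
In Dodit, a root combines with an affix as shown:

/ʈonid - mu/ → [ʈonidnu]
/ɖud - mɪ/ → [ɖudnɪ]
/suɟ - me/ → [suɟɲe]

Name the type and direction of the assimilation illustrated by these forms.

progressive place assimilation

The segment that alternates is /m/, which surfaces as [n] when adjacent to /d/.
The change bilabial → alveolar matches the place of the preceding /d/, identifying this as place assimilation.
Manner and voice are unchanged, so the assimilation is partial, not total.
Checking the remaining alternation: /m/ → [ɲ] after /ɟ/ (bilabial → palatal, matching palatal) — only place changes, and always toward the preceding segment.
The trigger is the preceding segment, so the direction is progressive (perseverative).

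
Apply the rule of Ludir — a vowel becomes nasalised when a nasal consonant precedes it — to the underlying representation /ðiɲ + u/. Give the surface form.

[ðiɲũ]

/u/ sits next to the nasal /ɲ/ and is therefore nasalised to [ũ].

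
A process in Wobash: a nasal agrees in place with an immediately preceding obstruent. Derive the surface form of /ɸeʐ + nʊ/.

/n/ is a voiced alveolar nasal. The preceding trigger /ʐ/ is retroflex, so /n/ must become retroflex as well.
The voiced retroflex nasal is [ɳ], so /n/ → [ɳ].

[ɸeʐɳʊ]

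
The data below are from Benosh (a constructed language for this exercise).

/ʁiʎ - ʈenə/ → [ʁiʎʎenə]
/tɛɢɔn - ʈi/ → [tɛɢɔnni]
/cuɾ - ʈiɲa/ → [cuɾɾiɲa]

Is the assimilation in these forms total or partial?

The segment that alternates is /ʈ/, which surfaces as [ʎ] when adjacent to /ʎ/.
The output [ʎ] is identical to the trigger /ʎ/ — every feature (place, manner, voicing) has been copied — so this is total assimilation.
The other forms behave the same way: /ʈ/ → [n] after /n/; /ʈ/ → [ɾ] after /ɾ/ — in each case the output is a copy of the preceding consonant.

total assimilation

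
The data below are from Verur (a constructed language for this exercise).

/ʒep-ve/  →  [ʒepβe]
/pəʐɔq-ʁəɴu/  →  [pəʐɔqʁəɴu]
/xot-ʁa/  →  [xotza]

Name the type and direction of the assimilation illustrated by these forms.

progressive place assimilation

Underlying /v/ is realised as [β] next to /p/; /p/ itself does not change.
/v/ is labiodental while /p/ is bilabial; the output [β] is bilabial, matching the trigger — so the feature that spreads is place.
Manner and voice are unchanged, so the assimilation is partial, not total.
Checking the remaining alternation: /ʁ/ → [z] after /t/ (uvular → alveolar, matching alveolar) — only place changes, and always toward the preceding segment.
No alternation appears in [pəʐɔqʁəɴu]: there the adjacent consonants already agree in place (/ʁ/ and /q/ are both uvular), so this form is consistent with the same rule.
The trigger is the preceding segment, so the direction is progressive (perseverative).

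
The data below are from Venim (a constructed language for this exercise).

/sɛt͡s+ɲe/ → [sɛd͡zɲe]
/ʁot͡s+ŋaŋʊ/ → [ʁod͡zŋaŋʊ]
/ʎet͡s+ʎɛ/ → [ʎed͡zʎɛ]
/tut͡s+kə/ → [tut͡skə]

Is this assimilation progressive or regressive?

The segment that alternates is /t͡s/, which surfaces as [d͡z] when adjacent to /ɲ/.
The change voiceless → voiced matches the voicing of the following /ɲ/, identifying this as voicing assimilation.
The same holds elsewhere in the data: /t͡s/ → [d͡z] before /ŋ/ (voiceless → voiced, matching voiced); /t͡s/ → [d͡z] before /ʎ/ (voiceless → voiced, matching voiced) — only voicing changes, and always toward the following segment.
No alternation appears in [tut͡skə]: there the adjacent consonants already agree in voicing (/t͡s/ and /k/ are both voiceless), so this form is consistent with the same rule.
Since the segment that changes precedes the conditioning segment, the assimilation is regressive.

regressive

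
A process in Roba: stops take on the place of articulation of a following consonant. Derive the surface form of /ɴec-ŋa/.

[ɴekŋa]

/c/ is a voiceless palatal stop. The following trigger /ŋ/ is velar, so /c/ must become velar as well.
A voiceless velar stop is [k], so the surface segment is [k].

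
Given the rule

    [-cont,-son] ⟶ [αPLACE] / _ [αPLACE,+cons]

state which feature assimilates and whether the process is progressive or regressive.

The rule copies the place features (abbreviated [PLACE]) from the environment onto the target, so the assimilating feature is place.
Since the environment is written after the underscore, the trigger follows the target; the direction is regressive.

regressive place assimilation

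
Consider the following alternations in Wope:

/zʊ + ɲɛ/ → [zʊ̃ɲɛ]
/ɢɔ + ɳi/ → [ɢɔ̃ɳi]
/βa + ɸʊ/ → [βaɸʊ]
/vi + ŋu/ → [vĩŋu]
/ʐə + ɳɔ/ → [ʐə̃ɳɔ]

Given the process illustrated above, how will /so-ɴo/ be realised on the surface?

The data show regressive nasality assimilation (vowel nasalisation): /ʊ/ → [ʊ̃] before /ɲ/; /ɔ/ → [ɔ̃] before /ɳ/; /i/ → [ĩ] before /ŋ/; /ə/ → [ə̃] before /ɳ/ — a vowel is nasalised by an immediately following nasal consonant.
No change occurs in [βaɸʊ] because the vowel at the boundary is adjacent to an oral consonant, not a nasal (/a/ next to /ɸ/).
The vowel /o/ is adjacent to the following nasal /ɴ/, so it acquires [+nasal] and surfaces as [õ].

[sõɴo]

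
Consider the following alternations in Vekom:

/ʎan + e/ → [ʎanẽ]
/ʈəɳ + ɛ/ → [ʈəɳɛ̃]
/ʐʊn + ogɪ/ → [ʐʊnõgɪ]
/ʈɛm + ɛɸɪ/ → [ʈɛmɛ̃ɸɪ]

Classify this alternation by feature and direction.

progressive nasality assimilation (vowel nasalisation)

The vowel /e/ surfaces as nasalised [ẽ] next to the preceding nasal /n/ — it has acquired the [+nasal] feature of its neighbour.
Likewise in the remaining data: /ɛ/ → [ɛ̃] after /ɳ/; /o/ → [õ] after /n/; /ɛ/ → [ɛ̃] after /m/ — each time a vowel is nasalised next to a preceding nasal.
Because the conditioning nasal is to the left of the vowel that changes, the process is progressive (perseverative).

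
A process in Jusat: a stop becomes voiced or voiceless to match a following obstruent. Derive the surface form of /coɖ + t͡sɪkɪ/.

[coʈt͡sɪkɪ]

/ɖ/ is a voiced retroflex stop. The following trigger /t͡s/ is voiceless, so /ɖ/ must become voiceless as well.
The voiceless retroflex stop is [ʈ], so /ɖ/ → [ʈ].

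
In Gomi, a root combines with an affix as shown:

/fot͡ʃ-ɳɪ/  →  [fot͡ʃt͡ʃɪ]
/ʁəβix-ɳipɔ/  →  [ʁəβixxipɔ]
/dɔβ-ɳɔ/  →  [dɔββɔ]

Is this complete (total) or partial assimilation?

Underlying /ɳ/ is realised as [t͡ʃ] next to /t͡ʃ/; /t͡ʃ/ itself does not change.
The output [t͡ʃ] is identical to the trigger /t͡ʃ/ — every feature (place, manner, voicing) has been copied — so this is total assimilation.
The remaining alternations confirm this: /ɳ/ → [x] after /x/; /ɳ/ → [β] after /β/ — in each case the output is a copy of the preceding consonant.

total assimilation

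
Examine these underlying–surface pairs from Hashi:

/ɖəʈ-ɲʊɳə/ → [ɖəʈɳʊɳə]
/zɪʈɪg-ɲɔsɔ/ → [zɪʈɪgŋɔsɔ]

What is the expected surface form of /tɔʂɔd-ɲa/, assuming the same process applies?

The data show progressive place assimilation: /ɲ/ → [ɳ] after /ʈ/; /ɲ/ → [ŋ] after /g/. In each pair only place changes, matching the preceding consonant, while manner and voice stay constant.
/ɲ/ is a voiced palatal nasal. The preceding trigger /d/ is alveolar, so /ɲ/ must become alveolar as well.
The voiced alveolar nasal is [n], so /ɲ/ → [n].

[tɔʂɔdna]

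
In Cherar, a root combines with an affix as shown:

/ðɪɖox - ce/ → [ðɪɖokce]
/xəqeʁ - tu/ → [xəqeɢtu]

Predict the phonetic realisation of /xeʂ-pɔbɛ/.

[xeʈpɔbɛ]

The data show regressive manner assimilation: /x/ → [k] before /c/; /ʁ/ → [ɢ] before /t/. In each pair only manner changes, matching the following consonant, while place and voice stay constant.
The rule targets /ʂ/ (voiceless retroflex fricative), which sits before the trigger /p/ (stop).
A voiceless retroflex stop is [ʈ], so the surface segment is [ʈ].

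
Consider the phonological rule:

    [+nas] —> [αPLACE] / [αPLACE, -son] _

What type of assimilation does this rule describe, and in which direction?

progressive place assimilation

The shared variable α links the value of the place features (abbreviated [PLACE]) on the target to the same value on the neighbouring segment, so place is the feature that assimilates.
The conditioning segment sits to the left of the focus bar, meaning the trigger precedes the segment that changes — progressive assimilation.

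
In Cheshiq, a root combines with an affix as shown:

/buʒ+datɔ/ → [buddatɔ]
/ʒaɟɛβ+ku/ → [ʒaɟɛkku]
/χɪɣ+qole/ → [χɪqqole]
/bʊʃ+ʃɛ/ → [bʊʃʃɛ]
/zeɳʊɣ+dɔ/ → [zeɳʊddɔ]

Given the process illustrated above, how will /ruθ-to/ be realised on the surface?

[rutto]

The data show regressive total assimilation (/ʒ/ → [d] before /d/; /β/ → [k] before /k/; /ɣ/ → [q] before /q/; /ɣ/ → [d] before /d/): in every case the target segment becomes identical to its following neighbour, copying more than a single feature.
In [bʊʃʃɛ] the two consonants at the boundary are already identical (/ʃ/ + /ʃ/), so the rule applies vacuously and nothing changes.
/θ/ is the segment targeted by the rule; it sits immediately before /t/, so it assimilates completely and surfaces as [t].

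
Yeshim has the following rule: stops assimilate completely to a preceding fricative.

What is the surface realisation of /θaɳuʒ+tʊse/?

[θaɳuʒʒʊse]

/t/ is the segment targeted by the rule; it sits immediately after /ʒ/, so it assimilates completely and surfaces as [ʒ].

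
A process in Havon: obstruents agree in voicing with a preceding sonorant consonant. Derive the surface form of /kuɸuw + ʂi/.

[kuɸuwʐi]

The rule targets /ʂ/ (voiceless retroflex fricative), which sits after the trigger /w/ (voiced).
Changing only its voicing to voiced gives [ʐ] — the voiced retroflex fricative.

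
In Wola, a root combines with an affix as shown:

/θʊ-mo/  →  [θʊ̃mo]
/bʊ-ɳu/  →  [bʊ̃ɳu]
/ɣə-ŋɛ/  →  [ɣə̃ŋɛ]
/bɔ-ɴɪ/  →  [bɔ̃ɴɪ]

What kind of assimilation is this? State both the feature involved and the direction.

regressive nasality assimilation (vowel nasalisation)

The vowel /ʊ/ surfaces as nasalised [ʊ̃] next to the following nasal /m/ — it has acquired the [+nasal] feature of its neighbour.
The other forms show the same pattern: /ʊ/ → [ʊ̃] before /ɳ/; /ə/ → [ə̃] before /ŋ/; /ɔ/ → [ɔ̃] before /ɴ/ — each time a vowel is nasalised next to a following nasal.
Because the conditioning nasal is to the right of the vowel that changes, the process is regressive (anticipatory).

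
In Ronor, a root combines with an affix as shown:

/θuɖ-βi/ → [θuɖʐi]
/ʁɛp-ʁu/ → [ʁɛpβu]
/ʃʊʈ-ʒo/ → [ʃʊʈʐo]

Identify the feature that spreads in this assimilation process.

place

Underlying /β/ is realised as [ʐ] next to /ɖ/; /ɖ/ itself does not change.
The change bilabial → retroflex matches the place of the preceding /ɖ/, identifying this as place assimilation.
The same holds elsewhere in the data: /ʁ/ → [β] after /p/ (uvular → bilabial, matching bilabial); /ʒ/ → [ʐ] after /ʈ/ (postalveolar → retroflex, matching retroflex) — only place changes, and always toward the preceding segment.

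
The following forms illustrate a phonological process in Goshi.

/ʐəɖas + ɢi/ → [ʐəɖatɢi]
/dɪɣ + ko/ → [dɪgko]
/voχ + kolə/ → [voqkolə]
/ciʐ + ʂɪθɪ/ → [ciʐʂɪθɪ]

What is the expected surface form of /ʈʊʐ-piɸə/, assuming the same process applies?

The data show regressive manner assimilation: /s/ → [t] before /ɢ/; /ɣ/ → [g] before /k/; /χ/ → [q] before /k/. In each pair only manner changes, matching the following consonant, while place and voice stay constant.
No alternation appears in [ciʐʂɪθɪ]: there the adjacent consonants already agree in manner (/ʐ/ and /ʂ/ are both fricatives), so this form is consistent with the same rule.
The rule targets /ʐ/ (voiced retroflex fricative), which sits before the trigger /p/ (stop).
Changing only its manner to stop gives [ɖ] — the voiced retroflex stop.

[ʈʊɖpiɸə]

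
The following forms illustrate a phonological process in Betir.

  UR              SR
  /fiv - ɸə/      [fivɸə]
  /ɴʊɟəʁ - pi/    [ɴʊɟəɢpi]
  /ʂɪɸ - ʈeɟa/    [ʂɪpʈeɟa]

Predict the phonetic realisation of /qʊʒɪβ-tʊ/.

The data show regressive manner assimilation: /ʁ/ → [ɢ] before /p/; /ɸ/ → [p] before /ʈ/. In each pair only manner changes, matching the following consonant, while place and voice stay constant.
Nothing changes in [fivɸə]: there the adjacent consonants already agree in manner (/v/ and /ɸ/ are both fricatives), so this form is consistent with the same rule.
/β/ is a voiced bilabial fricative. The following trigger /t/ is a stop, so /β/ must become a stop as well.
A voiced bilabial stop is [b], so the surface segment is [b].

[qʊʒɪbtʊ]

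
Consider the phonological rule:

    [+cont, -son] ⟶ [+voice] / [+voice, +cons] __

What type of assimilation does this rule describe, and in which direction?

progressive voicing assimilation

The structural change is [+voice], and the conditioning segment [+voice, +cons] (a voiced consonant) is itself voiced, so the target comes to share the voicing of its neighbour — voicing assimilation.
The conditioning segment sits to the left of the focus bar, meaning the trigger precedes the segment that changes — progressive assimilation.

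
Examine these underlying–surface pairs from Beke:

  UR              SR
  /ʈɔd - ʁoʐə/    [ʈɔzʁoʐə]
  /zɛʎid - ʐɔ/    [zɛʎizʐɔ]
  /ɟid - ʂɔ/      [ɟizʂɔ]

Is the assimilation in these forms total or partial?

partial assimilation

The segment that alternates is /d/, which surfaces as [z] when adjacent to /ʁ/.
/d/ is a stop while /ʁ/ is a fricative; the output [z] is a fricative, matching the trigger — so the feature that spreads is manner.
Place and voice are unchanged, so the assimilation is partial, not total.
The other alternating forms pattern the same way: /d/ → [z] before /ʐ/ (stop → fricative, matching a fricative); /d/ → [z] before /ʂ/ (stop → fricative, matching a fricative) — only manner changes, and always toward the following segment.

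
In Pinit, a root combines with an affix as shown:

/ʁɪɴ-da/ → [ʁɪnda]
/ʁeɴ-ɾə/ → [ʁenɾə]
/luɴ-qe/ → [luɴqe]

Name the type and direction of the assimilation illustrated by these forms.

regressive place assimilation

Underlying /ɴ/ is realised as [n] next to /d/; /d/ itself does not change.
The change uvular → alveolar matches the place of the following /d/, identifying this as place assimilation.
Manner and voice are unchanged, so the assimilation is partial, not total.
The same holds elsewhere in the data: /ɴ/ → [n] before /ɾ/ (uvular → alveolar, matching alveolar) — only place changes, and always toward the following segment.
No alternation appears in [luɴqe]: there the adjacent consonants already agree in place (/ɴ/ and /q/ are both uvular), so this form is consistent with the same rule.
The trigger is the following segment, so the direction is regressive (anticipatory).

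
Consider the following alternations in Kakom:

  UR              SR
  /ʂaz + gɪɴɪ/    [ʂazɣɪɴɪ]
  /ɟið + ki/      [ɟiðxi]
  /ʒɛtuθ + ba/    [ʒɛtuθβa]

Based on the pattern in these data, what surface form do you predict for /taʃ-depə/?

[taʃzepə]

The data show progressive manner assimilation: /g/ → [ɣ] after /z/; /k/ → [x] after /ð/; /b/ → [β] after /θ/. In each pair only manner changes, matching the preceding consonant, while place and voice stay constant.
The rule targets /d/ (voiced alveolar stop), which sits after the trigger /ʃ/ (fricative).
The voiced alveolar fricative is [z], so /d/ → [z].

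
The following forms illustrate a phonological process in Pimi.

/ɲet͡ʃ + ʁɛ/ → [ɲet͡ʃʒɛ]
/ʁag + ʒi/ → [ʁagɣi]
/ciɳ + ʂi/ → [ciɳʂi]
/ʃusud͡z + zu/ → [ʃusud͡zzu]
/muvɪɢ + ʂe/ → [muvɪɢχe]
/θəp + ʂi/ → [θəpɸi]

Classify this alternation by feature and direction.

progressive place assimilation

Comparing underlying and surface forms, /ʁ/ → [ʒ] is the alternation; the neighbouring /t͡ʃ/ is constant.
The change uvular → postalveolar matches the place of the preceding /t͡ʃ/, identifying this as place assimilation.
Manner and voice are unchanged, so the assimilation is partial, not total.
The other alternating forms pattern the same way: /ʒ/ → [ɣ] after /g/ (postalveolar → velar, matching velar); /ʂ/ → [χ] after /ɢ/ (retroflex → uvular, matching uvular); /ʂ/ → [ɸ] after /p/ (retroflex → bilabial, matching bilabial) — only place changes, and always toward the preceding segment.
Nothing changes in [ciɳʂi], [ʃusud͡zzu]: there the adjacent consonants already agree in place (/ʂ/ and /ɳ/ are both retroflex; /z/ and /d͡z/ are both alveolar), so these forms are consistent with the same rule.
Since the segment that changes follows the conditioning segment, the assimilation is progressive.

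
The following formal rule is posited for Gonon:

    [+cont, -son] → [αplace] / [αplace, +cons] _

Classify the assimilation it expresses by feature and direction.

The shared variable α links the value of the place features (abbreviated [place]) on the target to the same value on the neighbouring segment, so place is the feature that assimilates.
The conditioning segment sits to the left of the focus bar, meaning the trigger precedes the segment that changes — progressive assimilation.

progressive place assimilation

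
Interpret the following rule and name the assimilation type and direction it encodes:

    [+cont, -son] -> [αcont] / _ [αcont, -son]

regressive manner assimilation

The shared variable α links the value of [cont] on the target to that of the neighbouring obstruent. [cont] distinguishes stops from fricatives — a manner-of-articulation feature — so this is manner assimilation.
The conditioning segment sits to the right of the focus bar, meaning the trigger follows the segment that changes — regressive assimilation.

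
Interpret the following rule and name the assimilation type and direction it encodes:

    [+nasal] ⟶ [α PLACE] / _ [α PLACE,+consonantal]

regressive place assimilation

The rule copies the place features (abbreviated [PLACE]) from the environment onto the target, so the assimilating feature is place.
The conditioning segment sits to the right of the focus bar, meaning the trigger follows the segment that changes — regressive assimilation.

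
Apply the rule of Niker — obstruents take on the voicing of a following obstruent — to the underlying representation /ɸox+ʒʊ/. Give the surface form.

The rule targets /x/ (voiceless velar fricative), which sits before the trigger /ʒ/ (voiced).
Changing only its voicing to voiced gives [ɣ] — the voiced velar fricative.

[ɸoɣʒʊ]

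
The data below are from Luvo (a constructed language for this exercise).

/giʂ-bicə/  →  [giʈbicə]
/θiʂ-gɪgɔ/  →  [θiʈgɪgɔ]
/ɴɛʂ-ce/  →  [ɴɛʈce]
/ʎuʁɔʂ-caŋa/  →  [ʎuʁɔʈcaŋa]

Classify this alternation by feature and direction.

regressive manner assimilation

Underlying /ʂ/ is realised as [ʈ] next to /b/; /b/ itself does not change.
/ʂ/ is a fricative while /b/ is a stop; the output [ʈ] is a stop, matching the trigger — so the feature that spreads is manner.
Place and voice are unchanged, so the assimilation is partial, not total.
Checking the remaining alternations: /ʂ/ → [ʈ] before /g/ (fricative → stop, matching a stop); /ʂ/ → [ʈ] before /c/ (fricative → stop, matching a stop) — only manner changes, and always toward the following segment.
The trigger is the following segment, so the direction is regressive (anticipatory).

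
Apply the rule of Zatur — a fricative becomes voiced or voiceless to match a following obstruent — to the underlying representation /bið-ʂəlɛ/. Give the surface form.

[biθʂəlɛ]

/ð/ is a voiced dental fricative. The following trigger /ʂ/ is voiceless, so /ð/ must become voiceless as well.
Changing only its voicing to voiceless gives [θ] — the voiceless dental fricative.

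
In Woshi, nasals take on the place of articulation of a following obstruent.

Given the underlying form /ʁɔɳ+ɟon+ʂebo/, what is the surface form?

/ɳ/ is a voiced retroflex nasal. The following trigger /ɟ/ is palatal, so /ɳ/ must become palatal as well.
The voiced palatal nasal is [ɲ], so /ɳ/ → [ɲ].
The same rule applies at the second boundary: /n/ → [ɳ] next to /ʂ/.

[ʁɔɲɟoɳʂebo]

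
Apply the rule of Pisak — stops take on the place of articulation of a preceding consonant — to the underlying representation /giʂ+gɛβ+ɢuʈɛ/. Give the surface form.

/g/ is a voiced velar stop. The preceding trigger /ʂ/ is retroflex, so /g/ must become retroflex as well.
A voiced retroflex stop is [ɖ], so the surface segment is [ɖ].
The same rule applies at the second boundary: /ɢ/ → [b] next to /β/.

[giʂɖɛβbuʈɛ]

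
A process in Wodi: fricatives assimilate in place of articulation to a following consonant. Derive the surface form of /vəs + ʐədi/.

The rule targets /s/ (voiceless alveolar fricative), which sits before the trigger /ʐ/ (retroflex).
Changing only its place to retroflex gives [ʂ] — the voiceless retroflex fricative.

[vəʂʐədi]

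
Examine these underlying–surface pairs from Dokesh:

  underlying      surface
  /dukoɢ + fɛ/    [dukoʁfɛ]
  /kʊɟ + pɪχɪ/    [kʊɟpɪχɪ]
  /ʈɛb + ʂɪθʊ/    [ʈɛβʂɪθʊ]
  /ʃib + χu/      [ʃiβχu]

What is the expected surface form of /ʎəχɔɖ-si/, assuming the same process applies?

[ʎəχɔʐsi]

The data show regressive manner assimilation: /ɢ/ → [ʁ] before /f/; /b/ → [β] before /ʂ/; /b/ → [β] before /χ/. In each pair only manner changes, matching the following consonant, while place and voice stay constant.
Nothing changes in [kʊɟpɪχɪ]: there the adjacent consonants already agree in manner (/ɟ/ and /p/ are both stops), so this form is consistent with the same rule.
The rule targets /ɖ/ (voiced retroflex stop), which sits before the trigger /s/ (fricative).
Changing only its manner to fricative gives [ʐ] — the voiced retroflex fricative.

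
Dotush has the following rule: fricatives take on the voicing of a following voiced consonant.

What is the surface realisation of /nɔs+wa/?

The rule targets /s/ (voiceless alveolar fricative), which sits before the trigger /w/ (voiced).
The voiced alveolar fricative is [z], so /s/ → [z].

[nɔzwa]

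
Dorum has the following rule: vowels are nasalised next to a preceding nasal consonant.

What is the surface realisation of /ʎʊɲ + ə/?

/ə/ sits next to the nasal /ɲ/ and is therefore nasalised to [ə̃].

[ʎʊɲə̃]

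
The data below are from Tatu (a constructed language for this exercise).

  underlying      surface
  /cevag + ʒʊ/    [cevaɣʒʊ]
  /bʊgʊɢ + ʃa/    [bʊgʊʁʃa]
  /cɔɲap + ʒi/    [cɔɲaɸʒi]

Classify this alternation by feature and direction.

regressive manner assimilation

Comparing underlying and surface forms, /g/ → [ɣ] is the alternation; the neighbouring /ʒ/ is constant.
/g/ is a stop while /ʒ/ is a fricative; the output [ɣ] is a fricative, matching the trigger — so the feature that spreads is manner.
Place and voice are unchanged, so the assimilation is partial, not total.
The same holds elsewhere in the data: /ɢ/ → [ʁ] before /ʃ/ (stop → fricative, matching a fricative); /p/ → [ɸ] before /ʒ/ (stop → fricative, matching a fricative) — only manner changes, and always toward the following segment.
The trigger is the following segment, so the direction is regressive (anticipatory).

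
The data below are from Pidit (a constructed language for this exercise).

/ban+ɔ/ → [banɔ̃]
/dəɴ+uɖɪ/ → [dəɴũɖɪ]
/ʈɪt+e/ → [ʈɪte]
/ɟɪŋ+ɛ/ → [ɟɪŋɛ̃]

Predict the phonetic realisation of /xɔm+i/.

[xɔmĩ]

The data show progressive nasality assimilation (vowel nasalisation): /ɔ/ → [ɔ̃] after /n/; /u/ → [ũ] after /ɴ/; /ɛ/ → [ɛ̃] after /ŋ/ — a vowel is nasalised by an immediately preceding nasal consonant.
No change occurs in [ʈɪte] because the vowel at the boundary is adjacent to an oral consonant, not a nasal (/e/ next to /t/).
/i/ sits next to the nasal /m/ and is therefore nasalised to [ĩ].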